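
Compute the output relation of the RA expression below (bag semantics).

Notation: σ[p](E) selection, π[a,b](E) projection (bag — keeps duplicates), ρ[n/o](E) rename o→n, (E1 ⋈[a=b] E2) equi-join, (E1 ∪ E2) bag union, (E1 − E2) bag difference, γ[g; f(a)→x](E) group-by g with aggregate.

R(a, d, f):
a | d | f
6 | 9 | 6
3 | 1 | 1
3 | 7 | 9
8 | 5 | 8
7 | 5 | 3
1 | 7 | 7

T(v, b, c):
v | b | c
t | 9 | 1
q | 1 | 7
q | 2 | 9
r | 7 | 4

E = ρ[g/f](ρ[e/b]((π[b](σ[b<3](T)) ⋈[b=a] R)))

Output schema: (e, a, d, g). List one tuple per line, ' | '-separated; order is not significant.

Subexpression sizes:
  T → 4
  σ[b<3](T) → 2
  π[b](σ[b<3](T)) → 2
  R → 6
  (π[b](σ[b<3](T)) ⋈[b=a] R) → 1
  ρ[e/b]((π[b](σ[b<3](T)) ⋈[b=a] R)) → 1
  ρ[g/f](ρ[e/b]((π[b](σ[b<3](T)) ⋈[b=a] R))) → 1

== RESULT ==
e | a | d | g
1 | 1 | 7 | 7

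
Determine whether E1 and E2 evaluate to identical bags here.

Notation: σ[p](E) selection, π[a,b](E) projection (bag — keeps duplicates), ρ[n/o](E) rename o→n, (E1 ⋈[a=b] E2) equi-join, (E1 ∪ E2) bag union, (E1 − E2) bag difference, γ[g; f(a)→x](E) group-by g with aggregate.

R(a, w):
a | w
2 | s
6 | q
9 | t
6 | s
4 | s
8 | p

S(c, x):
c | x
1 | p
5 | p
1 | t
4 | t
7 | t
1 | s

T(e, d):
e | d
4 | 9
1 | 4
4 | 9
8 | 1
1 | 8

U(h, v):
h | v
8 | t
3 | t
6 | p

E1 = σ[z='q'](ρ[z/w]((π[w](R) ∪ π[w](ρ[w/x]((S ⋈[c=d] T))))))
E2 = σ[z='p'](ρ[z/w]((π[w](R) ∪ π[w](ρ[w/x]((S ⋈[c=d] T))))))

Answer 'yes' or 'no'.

E1 stepwise |·|:
  R → 6
  π[w](R) → 6
  S → 6
  T → 5
  (S ⋈[c=d] T) → 4
  ρ[w/x]((S ⋈[c=d] T)) → 4
  π[w](ρ[w/x]((S ⋈[c=d] T))) → 4
  (π[w](R) ∪ π[w](ρ[w/x]((S ⋈[c=d] T)))) → 10
  ρ[z/w]((π[w](R) ∪ π[w](ρ[w/x]((S ⋈[c=d] T))))) → 10
  σ[z='q'](ρ[z/w]((π[w](R) ∪ π[w](ρ[w/x]((S ⋈[c=d] T)))))) → 1
E2 stepwise |·|:
  R → 6
  π[w](R) → 6
  S → 6
  T → 5
  (S ⋈[c=d] T) → 4
  ρ[w/x]((S ⋈[c=d] T)) → 4
  π[w](ρ[w/x]((S ⋈[c=d] T))) → 4
  (π[w](R) ∪ π[w](ρ[w/x]((S ⋈[c=d] T)))) → 10
  ρ[z/w]((π[w](R) ∪ π[w](ρ[w/x]((S ⋈[c=d] T))))) → 10
  σ[z='p'](ρ[z/w]((π[w](R) ∪ π[w](ρ[w/x]((S ⋈[c=d] T)))))) → 2

E1 result:
z
q
E2 result:
z
p
p
Witness: ('p',) appears 0× in E1 but 2× in E2.

no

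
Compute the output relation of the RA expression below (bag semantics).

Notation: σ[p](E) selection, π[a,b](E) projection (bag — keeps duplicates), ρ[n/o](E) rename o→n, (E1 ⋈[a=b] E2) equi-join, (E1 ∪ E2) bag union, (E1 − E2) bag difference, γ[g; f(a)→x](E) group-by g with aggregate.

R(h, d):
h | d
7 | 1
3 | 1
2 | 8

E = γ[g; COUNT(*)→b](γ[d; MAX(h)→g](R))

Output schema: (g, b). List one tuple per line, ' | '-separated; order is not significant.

Row counts bottom-up:
  R → 3
  γ[d; MAX(h)→g](R) → 2
  γ[g; COUNT(*)→b](γ[d; MAX(h)→g](R)) → 2

== RESULT ==
g | b
2 | 1
7 | 1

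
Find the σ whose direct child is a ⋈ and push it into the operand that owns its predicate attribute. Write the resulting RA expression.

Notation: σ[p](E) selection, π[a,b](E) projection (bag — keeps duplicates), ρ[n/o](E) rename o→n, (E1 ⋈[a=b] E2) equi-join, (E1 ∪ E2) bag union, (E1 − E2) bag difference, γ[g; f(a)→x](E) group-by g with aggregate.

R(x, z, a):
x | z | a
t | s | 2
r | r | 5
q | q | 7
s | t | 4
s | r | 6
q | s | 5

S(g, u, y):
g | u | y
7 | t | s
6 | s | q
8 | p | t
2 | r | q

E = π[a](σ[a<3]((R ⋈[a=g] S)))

σ filters on a, owned by the left side.
E' = π[a]((σ[a<3](R) ⋈[a=g] S))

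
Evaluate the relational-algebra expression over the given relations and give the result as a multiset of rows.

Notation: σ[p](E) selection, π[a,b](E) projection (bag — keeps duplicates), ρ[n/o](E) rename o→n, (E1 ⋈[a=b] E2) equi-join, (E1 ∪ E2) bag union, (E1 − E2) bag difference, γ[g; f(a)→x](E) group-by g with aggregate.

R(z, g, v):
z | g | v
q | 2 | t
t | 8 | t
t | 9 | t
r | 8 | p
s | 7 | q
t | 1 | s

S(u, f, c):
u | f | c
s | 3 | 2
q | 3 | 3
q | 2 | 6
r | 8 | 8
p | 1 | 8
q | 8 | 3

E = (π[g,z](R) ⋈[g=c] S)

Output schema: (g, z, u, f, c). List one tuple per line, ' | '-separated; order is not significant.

Per-node cardinality:
  R → 6
  π[g,z](R) → 6
  S → 6
  (π[g,z](R) ⋈[g=c] S) → 5

== RESULT ==
g | z | u | f | c
2 | q | s | 3 | 2
8 | r | p | 1 | 8
8 | r | r | 8 | 8
8 | t | p | 1 | 8
8 | t | r | 8 | 8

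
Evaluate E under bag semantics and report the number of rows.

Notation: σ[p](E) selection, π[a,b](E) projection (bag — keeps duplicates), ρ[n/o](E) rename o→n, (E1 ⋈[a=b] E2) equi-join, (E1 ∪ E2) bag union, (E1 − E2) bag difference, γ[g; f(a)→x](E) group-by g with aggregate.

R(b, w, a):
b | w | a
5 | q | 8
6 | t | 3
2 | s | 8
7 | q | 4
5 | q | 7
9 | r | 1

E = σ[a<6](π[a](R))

Per-node cardinality:
  R → 6
  π[a](R) → 6
  σ[a<6](π[a](R)) → 3

|E| = 3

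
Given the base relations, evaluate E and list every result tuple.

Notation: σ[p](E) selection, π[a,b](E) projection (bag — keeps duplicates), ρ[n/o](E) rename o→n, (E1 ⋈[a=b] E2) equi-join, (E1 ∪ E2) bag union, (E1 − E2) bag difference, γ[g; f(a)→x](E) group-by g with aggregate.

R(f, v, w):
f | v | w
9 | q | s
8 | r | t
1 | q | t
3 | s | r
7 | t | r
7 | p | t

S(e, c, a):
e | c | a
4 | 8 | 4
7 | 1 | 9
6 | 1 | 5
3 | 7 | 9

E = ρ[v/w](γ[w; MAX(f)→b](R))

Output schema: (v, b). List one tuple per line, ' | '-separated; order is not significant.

Per-node cardinality:
  R → 6
  γ[w; MAX(f)→b](R) → 3
  ρ[v/w](γ[w; MAX(f)→b](R)) → 3

== RESULT ==
v | b
r | 7
s | 9
t | 8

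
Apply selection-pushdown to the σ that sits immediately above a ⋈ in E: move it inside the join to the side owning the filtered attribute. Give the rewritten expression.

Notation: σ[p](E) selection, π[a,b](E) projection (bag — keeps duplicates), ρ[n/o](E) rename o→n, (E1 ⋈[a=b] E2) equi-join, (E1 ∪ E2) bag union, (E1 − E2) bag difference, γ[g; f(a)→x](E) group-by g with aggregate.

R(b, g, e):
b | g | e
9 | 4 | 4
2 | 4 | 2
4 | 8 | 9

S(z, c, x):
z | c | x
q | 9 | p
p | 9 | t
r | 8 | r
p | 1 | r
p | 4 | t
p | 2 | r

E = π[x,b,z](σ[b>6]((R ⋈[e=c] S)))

σ filters on b, owned by the left side.
E' = π[x,b,z]((σ[b>6](R) ⋈[e=c] S))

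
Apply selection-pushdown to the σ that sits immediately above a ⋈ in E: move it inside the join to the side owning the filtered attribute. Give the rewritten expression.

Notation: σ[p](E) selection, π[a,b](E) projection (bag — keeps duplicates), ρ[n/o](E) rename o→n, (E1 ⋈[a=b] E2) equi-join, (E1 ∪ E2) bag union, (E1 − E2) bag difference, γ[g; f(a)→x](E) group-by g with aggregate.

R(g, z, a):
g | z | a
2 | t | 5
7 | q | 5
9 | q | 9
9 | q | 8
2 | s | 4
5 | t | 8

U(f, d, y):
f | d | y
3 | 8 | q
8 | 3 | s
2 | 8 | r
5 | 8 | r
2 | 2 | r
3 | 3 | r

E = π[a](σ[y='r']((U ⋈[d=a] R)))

σ filters on y, owned by the left side.
E' = π[a]((σ[y='r'](U) ⋈[d=a] R))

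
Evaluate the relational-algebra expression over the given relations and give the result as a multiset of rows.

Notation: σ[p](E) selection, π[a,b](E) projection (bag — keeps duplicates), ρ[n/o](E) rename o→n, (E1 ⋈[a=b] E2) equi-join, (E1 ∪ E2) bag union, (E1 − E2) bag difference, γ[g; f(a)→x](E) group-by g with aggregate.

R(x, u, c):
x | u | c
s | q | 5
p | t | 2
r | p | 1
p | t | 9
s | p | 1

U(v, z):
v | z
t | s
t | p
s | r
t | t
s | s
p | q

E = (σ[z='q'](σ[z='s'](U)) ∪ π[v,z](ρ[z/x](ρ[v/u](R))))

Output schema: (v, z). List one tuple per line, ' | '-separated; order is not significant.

Per-node cardinality:
  U → 6
  σ[z='s'](U) → 2
  σ[z='q'](σ[z='s'](U)) → 0
  R → 5
  ρ[v/u](R) → 5
  ρ[z/x](ρ[v/u](R)) → 5
  π[v,z](ρ[z/x](ρ[v/u](R))) → 5
  (σ[z='q'](σ[z='s'](U)) ∪ π[v,z](ρ[z/x](ρ[v/u](R)))) → 5

== RESULT ==
v | z
p | r
p | s
q | s
t | p
t | p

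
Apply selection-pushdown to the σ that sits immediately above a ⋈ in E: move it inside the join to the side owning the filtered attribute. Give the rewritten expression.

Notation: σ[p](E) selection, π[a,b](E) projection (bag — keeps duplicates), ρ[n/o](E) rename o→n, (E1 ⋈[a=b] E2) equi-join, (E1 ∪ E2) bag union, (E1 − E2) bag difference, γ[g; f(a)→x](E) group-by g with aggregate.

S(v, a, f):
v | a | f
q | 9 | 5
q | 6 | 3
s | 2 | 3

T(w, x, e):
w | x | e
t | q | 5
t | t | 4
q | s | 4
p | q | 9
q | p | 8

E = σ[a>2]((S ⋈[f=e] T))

σ filters on a, owned by the left side.
E' = (σ[a>2](S) ⋈[f=e] T)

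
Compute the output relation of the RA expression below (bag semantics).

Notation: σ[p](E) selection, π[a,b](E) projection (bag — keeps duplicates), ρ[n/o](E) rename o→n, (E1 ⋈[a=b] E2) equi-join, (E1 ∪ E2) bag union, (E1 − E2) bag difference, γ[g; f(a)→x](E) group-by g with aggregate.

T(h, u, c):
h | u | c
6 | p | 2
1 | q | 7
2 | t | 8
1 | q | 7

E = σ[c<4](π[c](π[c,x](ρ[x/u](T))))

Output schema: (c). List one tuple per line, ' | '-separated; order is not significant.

Row counts bottom-up:
  T → 4
  ρ[x/u](T) → 4
  π[c,x](ρ[x/u](T)) → 4
  π[c](π[c,x](ρ[x/u](T))) → 4
  σ[c<4](π[c](π[c,x](ρ[x/u](T)))) → 1

== RESULT ==
c
2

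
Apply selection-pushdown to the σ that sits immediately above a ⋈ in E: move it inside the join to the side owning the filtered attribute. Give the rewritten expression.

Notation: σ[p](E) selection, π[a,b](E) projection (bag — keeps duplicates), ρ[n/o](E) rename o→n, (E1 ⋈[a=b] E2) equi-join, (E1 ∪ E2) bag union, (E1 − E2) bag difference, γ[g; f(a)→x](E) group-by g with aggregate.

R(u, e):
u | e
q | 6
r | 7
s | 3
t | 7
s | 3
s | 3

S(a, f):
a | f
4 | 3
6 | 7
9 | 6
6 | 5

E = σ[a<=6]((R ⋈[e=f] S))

σ filters on a, owned by the right side.
E' = (R ⋈[e=f] σ[a<=6](S))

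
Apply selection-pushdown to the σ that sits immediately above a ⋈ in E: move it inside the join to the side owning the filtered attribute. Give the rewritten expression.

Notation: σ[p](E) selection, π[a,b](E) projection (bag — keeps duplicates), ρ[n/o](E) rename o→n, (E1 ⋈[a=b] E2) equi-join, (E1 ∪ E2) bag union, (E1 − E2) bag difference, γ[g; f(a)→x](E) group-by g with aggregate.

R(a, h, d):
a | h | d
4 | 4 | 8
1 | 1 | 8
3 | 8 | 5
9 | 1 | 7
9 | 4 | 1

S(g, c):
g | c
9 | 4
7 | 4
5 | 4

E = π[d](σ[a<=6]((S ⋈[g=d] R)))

σ filters on a, owned by the right side.
E' = π[d]((S ⋈[g=d] σ[a<=6](R)))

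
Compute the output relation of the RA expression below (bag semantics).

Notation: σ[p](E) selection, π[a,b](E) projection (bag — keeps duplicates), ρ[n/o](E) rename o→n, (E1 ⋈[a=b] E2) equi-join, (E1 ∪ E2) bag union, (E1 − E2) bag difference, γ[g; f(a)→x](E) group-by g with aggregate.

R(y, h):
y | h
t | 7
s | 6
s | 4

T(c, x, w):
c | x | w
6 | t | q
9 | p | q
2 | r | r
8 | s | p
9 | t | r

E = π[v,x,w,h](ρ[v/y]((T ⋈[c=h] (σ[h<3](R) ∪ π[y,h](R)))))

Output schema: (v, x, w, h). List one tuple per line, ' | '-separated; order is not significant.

Subexpression sizes:
  T → 5
  R → 3
  σ[h<3](R) → 0
  R → 3
  π[y,h](R) → 3
  (σ[h<3](R) ∪ π[y,h](R)) → 3
  (T ⋈[c=h] (σ[h<3](R) ∪ π[y,h](R))) → 1
  ρ[v/y]((T ⋈[c=h] (σ[h<3](R) ∪ π[y,h](R)))) → 1
  π[v,x,w,h](ρ[v/y]((T ⋈[c=h] (σ[h<3](R) ∪ π[y,h](R))))) → 1

== RESULT ==
v | x | w | h
s | t | q | 6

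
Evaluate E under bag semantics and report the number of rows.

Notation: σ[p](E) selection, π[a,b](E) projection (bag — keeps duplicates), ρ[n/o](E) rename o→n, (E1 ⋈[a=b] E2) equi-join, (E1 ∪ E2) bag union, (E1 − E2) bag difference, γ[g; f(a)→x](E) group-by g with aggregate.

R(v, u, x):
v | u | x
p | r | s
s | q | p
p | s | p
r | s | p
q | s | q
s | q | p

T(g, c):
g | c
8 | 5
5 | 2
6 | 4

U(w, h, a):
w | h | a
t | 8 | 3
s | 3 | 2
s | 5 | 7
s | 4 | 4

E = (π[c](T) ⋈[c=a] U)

Row counts bottom-up:
  T → 3
  π[c](T) → 3
  U → 4
  (π[c](T) ⋈[c=a] U) → 2

|E| = 2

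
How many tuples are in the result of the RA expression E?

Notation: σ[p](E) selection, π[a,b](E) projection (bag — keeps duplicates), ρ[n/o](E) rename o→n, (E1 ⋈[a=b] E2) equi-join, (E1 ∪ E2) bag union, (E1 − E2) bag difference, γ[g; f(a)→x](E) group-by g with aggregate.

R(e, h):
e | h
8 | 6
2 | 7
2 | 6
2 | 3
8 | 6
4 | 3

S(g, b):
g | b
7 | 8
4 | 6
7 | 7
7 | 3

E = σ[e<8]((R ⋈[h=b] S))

Per-node cardinality:
  R → 6
  S → 4
  (R ⋈[h=b] S) → 6
  σ[e<8]((R ⋈[h=b] S)) → 4

|E| = 4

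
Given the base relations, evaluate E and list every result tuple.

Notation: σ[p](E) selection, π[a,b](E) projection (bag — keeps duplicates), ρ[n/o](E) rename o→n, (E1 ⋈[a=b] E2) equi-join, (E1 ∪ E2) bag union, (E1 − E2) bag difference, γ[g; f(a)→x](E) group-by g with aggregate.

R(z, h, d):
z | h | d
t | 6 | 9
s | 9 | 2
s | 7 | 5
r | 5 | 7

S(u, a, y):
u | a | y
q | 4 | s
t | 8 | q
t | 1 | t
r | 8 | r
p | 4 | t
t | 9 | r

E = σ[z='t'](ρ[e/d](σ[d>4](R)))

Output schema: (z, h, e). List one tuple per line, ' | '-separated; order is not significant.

Row counts bottom-up:
  R → 4
  σ[d>4](R) → 3
  ρ[e/d](σ[d>4](R)) → 3
  σ[z='t'](ρ[e/d](σ[d>4](R))) → 1

== RESULT ==
z | h | e
t | 6 | 9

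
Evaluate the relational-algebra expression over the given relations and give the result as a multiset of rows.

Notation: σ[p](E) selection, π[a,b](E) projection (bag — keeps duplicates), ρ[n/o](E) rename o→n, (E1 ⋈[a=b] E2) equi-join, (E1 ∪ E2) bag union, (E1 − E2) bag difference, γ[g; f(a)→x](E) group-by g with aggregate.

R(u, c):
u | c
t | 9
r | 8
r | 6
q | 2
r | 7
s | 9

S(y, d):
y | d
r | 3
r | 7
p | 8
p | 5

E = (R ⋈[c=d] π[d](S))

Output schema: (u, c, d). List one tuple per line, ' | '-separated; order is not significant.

Per-node cardinality:
  R → 6
  S → 4
  π[d](S) → 4
  (R ⋈[c=d] π[d](S)) → 2

== RESULT ==
u | c | d
r | 7 | 7
r | 8 | 8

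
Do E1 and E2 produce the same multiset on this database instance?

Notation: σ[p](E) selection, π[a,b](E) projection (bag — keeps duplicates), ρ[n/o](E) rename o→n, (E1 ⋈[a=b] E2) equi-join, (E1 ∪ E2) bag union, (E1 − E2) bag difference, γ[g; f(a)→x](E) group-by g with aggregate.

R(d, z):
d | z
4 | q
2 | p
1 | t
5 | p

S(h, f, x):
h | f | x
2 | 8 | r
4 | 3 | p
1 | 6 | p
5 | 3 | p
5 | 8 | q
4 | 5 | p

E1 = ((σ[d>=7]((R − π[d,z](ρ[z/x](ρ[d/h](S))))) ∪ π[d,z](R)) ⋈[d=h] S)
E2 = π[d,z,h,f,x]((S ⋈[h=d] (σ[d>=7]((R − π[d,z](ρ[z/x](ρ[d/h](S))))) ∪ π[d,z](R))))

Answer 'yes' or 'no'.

E1 stepwise |·|:
  R → 4
  S → 6
  ρ[d/h](S) → 6
  ρ[z/x](ρ[d/h](S)) → 6
  π[d,z](ρ[z/x](ρ[d/h](S))) → 6
  (R − π[d,z](ρ[z/x](ρ[d/h](S)))) → 3
  σ[d>=7]((R − π[d,z](ρ[z/x](ρ[d/h](S))))) → 0
  R → 4
  π[d,z](R) → 4
  (σ[d>=7]((R − π[d,z](ρ[z/x](ρ[d/h](S))))) ∪ π[d,z](R)) → 4
  S → 6
  ((σ[d>=7]((R − π[d,z](ρ[z/x](ρ[d/h](S))))) ∪ π[d,z](R)) ⋈[d=h] S) → 6
E2 stepwise |·|:
  S → 6
  R → 4
  S → 6
  ρ[d/h](S) → 6
  ρ[z/x](ρ[d/h](S)) → 6
  π[d,z](ρ[z/x](ρ[d/h](S))) → 6
  (R − π[d,z](ρ[z/x](ρ[d/h](S)))) → 3
  σ[d>=7]((R − π[d,z](ρ[z/x](ρ[d/h](S))))) → 0
  R → 4
  π[d,z](R) → 4
  (σ[d>=7]((R − π[d,z](ρ[z/x](ρ[d/h](S))))) ∪ π[d,z](R)) → 4
  (S ⋈[h=d] (σ[d>=7]((R − π[d,z](ρ[z/x](ρ[d/h](S))))) ∪ π[d,z](R))) → 6
  π[d,z,h,f,x]((S ⋈[h=d] (σ[d>=7]((R − π[d,z](ρ[z/x](ρ[d/h](S))))) ∪ π[d,z](R)))) → 6

E1 and E2 produce the same multiset:
d | z | h | f | x
1 | t | 1 | 6 | p
2 | p | 2 | 8 | r
4 | q | 4 | 3 | p
4 | q | 4 | 5 | p
5 | p | 5 | 3 | p
5 | p | 5 | 8 | q

yes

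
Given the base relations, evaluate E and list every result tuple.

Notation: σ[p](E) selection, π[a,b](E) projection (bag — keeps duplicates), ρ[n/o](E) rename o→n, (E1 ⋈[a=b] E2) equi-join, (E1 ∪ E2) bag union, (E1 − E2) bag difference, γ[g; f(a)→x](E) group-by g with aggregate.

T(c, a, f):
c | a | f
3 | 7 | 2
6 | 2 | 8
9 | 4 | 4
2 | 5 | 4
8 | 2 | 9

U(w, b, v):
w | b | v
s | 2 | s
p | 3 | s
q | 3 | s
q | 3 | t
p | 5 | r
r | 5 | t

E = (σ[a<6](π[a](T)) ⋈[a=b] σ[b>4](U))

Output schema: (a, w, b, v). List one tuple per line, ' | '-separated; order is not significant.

Row counts bottom-up:
  T → 5
  π[a](T) → 5
  σ[a<6](π[a](T)) → 4
  U → 6
  σ[b>4](U) → 2
  (σ[a<6](π[a](T)) ⋈[a=b] σ[b>4](U)) → 2

== RESULT ==
a | w | b | v
5 | p | 5 | r
5 | r | 5 | t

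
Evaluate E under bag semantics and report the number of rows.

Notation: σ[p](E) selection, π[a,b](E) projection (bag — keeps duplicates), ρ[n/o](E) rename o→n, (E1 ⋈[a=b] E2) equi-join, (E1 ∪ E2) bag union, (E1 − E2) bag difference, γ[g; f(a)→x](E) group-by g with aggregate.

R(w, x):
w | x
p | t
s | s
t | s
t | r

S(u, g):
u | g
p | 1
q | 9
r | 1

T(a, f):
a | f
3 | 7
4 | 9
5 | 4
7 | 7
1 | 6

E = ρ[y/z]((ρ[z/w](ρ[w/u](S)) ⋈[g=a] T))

Per-node cardinality:
  S → 3
  ρ[w/u](S) → 3
  ρ[z/w](ρ[w/u](S)) → 3
  T → 5
  (ρ[z/w](ρ[w/u](S)) ⋈[g=a] T) → 2
  ρ[y/z]((ρ[z/w](ρ[w/u](S)) ⋈[g=a] T)) → 2

|E| = 2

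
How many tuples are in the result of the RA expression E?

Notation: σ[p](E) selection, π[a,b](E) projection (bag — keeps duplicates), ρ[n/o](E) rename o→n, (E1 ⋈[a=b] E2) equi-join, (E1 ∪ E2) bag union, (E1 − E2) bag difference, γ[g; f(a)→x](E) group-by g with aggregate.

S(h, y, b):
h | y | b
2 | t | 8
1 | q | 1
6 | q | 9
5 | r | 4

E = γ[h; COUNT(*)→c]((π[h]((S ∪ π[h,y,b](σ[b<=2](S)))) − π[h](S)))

Subexpression sizes:
  S → 4
  S → 4
  σ[b<=2](S) → 1
  π[h,y,b](σ[b<=2](S)) → 1
  (S ∪ π[h,y,b](σ[b<=2](S))) → 5
  π[h]((S ∪ π[h,y,b](σ[b<=2](S)))) → 5
  S → 4
  π[h](S) → 4
  (π[h]((S ∪ π[h,y,b](σ[b<=2](S)))) − π[h](S)) → 1
  γ[h; COUNT(*)→c]((π[h]((S ∪ π[h,y,b](σ[b<=2](S)))) − π[h](S))) → 1

|E| = 1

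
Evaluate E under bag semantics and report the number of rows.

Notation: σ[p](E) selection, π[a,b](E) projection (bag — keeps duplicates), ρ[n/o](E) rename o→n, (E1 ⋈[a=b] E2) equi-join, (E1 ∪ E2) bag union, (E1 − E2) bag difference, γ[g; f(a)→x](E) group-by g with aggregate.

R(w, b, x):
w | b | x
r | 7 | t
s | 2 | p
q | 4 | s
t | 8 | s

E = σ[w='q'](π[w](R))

Stepwise |·|:
  R → 4
  π[w](R) → 4
  σ[w='q'](π[w](R)) → 1

|E| = 1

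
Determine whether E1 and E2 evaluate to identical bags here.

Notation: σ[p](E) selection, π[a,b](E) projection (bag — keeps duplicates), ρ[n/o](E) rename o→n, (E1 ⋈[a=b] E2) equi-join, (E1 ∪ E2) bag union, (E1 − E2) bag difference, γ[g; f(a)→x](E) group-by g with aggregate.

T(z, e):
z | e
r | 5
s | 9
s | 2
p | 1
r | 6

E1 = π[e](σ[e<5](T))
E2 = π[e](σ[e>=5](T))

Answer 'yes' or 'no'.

E1 stepwise |·|:
  T → 5
  σ[e<5](T) → 2
  π[e](σ[e<5](T)) → 2
E2 stepwise |·|:
  T → 5
  σ[e>=5](T) → 3
  π[e](σ[e>=5](T)) → 3

E1 result:
e
1
2
E2 result:
e
5
6
9
Witness: (6,) appears 0× in E1 but 1× in E2.

no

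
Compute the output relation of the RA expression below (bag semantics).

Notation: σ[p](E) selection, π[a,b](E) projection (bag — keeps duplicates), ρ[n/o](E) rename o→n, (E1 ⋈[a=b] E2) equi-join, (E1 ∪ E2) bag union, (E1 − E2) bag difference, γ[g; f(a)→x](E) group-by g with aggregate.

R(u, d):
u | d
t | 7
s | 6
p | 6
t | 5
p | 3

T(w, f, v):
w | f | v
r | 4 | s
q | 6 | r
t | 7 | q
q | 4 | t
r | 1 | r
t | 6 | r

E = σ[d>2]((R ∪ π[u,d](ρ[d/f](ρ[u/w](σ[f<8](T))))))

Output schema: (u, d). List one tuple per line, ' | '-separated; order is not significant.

Subexpression sizes:
  R → 5
  T → 6
  σ[f<8](T) → 6
  ρ[u/w](σ[f<8](T)) → 6
  ρ[d/f](ρ[u/w](σ[f<8](T))) → 6
  π[u,d](ρ[d/f](ρ[u/w](σ[f<8](T)))) → 6
  (R ∪ π[u,d](ρ[d/f](ρ[u/w](σ[f<8](T))))) → 11
  σ[d>2]((R ∪ π[u,d](ρ[d/f](ρ[u/w](σ[f<8](T)))))) → 10

== RESULT ==
u | d
p | 3
p | 6
q | 4
q | 6
r | 4
s | 6
t | 5
t | 6
t | 7
t | 7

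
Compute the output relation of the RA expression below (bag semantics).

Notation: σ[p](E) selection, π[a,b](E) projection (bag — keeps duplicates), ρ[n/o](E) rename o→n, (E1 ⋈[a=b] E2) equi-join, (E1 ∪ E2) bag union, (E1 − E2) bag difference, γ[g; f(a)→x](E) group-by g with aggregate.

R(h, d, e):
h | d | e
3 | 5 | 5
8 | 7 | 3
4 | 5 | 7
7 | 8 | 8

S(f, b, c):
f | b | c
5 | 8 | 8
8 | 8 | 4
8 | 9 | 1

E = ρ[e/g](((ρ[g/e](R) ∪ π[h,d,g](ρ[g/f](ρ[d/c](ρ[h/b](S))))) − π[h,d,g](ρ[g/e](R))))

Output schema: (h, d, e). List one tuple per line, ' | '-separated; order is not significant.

Subexpression sizes:
  R → 4
  ρ[g/e](R) → 4
  S → 3
  ρ[h/b](S) → 3
  ρ[d/c](ρ[h/b](S)) → 3
  ρ[g/f](ρ[d/c](ρ[h/b](S))) → 3
  π[h,d,g](ρ[g/f](ρ[d/c](ρ[h/b](S)))) → 3
  (ρ[g/e](R) ∪ π[h,d,g](ρ[g/f](ρ[d/c](ρ[h/b](S))))) → 7
  R → 4
  ρ[g/e](R) → 4
  π[h,d,g](ρ[g/e](R)) → 4
  ((ρ[g/e](R) ∪ π[h,d,g](ρ[g/f](ρ[d/c](ρ[h/b](S))))) − π[h,d,g](ρ[g/e](R))) → 3
  ρ[e/g](((ρ[g/e](R) ∪ π[h,d,g](ρ[g/f](ρ[d/c](ρ[h/b](S))))) − π[h,d,g](ρ[g/e](R)))) → 3

== RESULT ==
h | d | e
8 | 4 | 8
8 | 8 | 5
9 | 1 | 8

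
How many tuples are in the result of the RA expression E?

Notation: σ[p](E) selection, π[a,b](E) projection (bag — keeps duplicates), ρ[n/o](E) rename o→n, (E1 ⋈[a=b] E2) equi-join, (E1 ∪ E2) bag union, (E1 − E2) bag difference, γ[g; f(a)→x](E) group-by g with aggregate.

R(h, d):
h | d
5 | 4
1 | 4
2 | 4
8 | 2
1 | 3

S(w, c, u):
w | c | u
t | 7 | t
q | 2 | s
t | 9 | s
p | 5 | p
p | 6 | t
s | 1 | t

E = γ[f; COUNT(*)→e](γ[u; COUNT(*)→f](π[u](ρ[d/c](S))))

Per-node cardinality:
  S → 6
  ρ[d/c](S) → 6
  π[u](ρ[d/c](S)) → 6
  γ[u; COUNT(*)→f](π[u](ρ[d/c](S))) → 3
  γ[f; COUNT(*)→e](γ[u; COUNT(*)→f](π[u](ρ[d/c](S)))) → 3

|E| = 3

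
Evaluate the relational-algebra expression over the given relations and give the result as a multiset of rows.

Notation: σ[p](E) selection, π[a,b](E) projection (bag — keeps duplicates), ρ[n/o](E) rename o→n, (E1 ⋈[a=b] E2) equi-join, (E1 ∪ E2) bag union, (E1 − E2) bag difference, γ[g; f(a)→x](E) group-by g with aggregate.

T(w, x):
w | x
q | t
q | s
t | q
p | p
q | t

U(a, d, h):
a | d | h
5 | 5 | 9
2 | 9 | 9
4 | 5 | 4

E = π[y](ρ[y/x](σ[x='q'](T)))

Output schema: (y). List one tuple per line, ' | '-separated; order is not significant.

Stepwise |·|:
  T → 5
  σ[x='q'](T) → 1
  ρ[y/x](σ[x='q'](T)) → 1
  π[y](ρ[y/x](σ[x='q'](T))) → 1

== RESULT ==
y
q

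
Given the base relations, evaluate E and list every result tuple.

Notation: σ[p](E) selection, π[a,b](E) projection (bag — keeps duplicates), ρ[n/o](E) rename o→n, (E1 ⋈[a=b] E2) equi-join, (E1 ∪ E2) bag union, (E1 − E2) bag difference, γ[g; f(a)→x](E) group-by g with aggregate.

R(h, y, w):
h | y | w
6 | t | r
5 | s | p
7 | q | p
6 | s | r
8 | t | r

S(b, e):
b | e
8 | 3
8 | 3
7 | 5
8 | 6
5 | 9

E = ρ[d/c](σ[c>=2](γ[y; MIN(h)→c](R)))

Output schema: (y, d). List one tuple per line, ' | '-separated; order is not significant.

Row counts bottom-up:
  R → 5
  γ[y; MIN(h)→c](R) → 3
  σ[c>=2](γ[y; MIN(h)→c](R)) → 3
  ρ[d/c](σ[c>=2](γ[y; MIN(h)→c](R))) → 3

== RESULT ==
y | d
q | 7
s | 5
t | 6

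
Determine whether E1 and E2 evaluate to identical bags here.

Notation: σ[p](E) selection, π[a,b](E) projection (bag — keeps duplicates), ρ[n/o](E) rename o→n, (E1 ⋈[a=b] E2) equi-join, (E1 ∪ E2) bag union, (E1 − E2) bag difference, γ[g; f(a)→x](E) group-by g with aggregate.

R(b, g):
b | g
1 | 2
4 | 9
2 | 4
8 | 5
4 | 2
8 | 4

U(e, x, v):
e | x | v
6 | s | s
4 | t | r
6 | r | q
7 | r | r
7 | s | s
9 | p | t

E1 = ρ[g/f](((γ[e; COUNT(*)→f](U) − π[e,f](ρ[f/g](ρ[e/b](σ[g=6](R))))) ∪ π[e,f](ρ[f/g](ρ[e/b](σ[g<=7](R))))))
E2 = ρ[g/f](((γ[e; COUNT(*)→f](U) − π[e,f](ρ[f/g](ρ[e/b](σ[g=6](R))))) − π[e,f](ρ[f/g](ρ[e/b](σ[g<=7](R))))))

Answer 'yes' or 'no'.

E1 subexpression sizes:
  U → 6
  γ[e; COUNT(*)→f](U) → 4
  R → 6
  σ[g=6](R) → 0
  ρ[e/b](σ[g=6](R)) → 0
  ρ[f/g](ρ[e/b](σ[g=6](R))) → 0
  π[e,f](ρ[f/g](ρ[e/b](σ[g=6](R)))) → 0
  (γ[e; COUNT(*)→f](U) − π[e,f](ρ[f/g](ρ[e/b](σ[g=6](R))))) → 4
  R → 6
  σ[g<=7](R) → 5
  ρ[e/b](σ[g<=7](R)) → 5
  ρ[f/g](ρ[e/b](σ[g<=7](R))) → 5
  π[e,f](ρ[f/g](ρ[e/b](σ[g<=7](R)))) → 5
  ((γ[e; COUNT(*)→f](U) − π[e,f](ρ[f/g](ρ[e/b](σ[g=6](R))))) ∪ π[e,f](ρ[f/g](ρ[e/b](σ[g<=7](R))))) → 9
  ρ[g/f](((γ[e; COUNT(*)→f](U) − π[e,f](ρ[f/g](ρ[e/b](σ[g=6](R))))) ∪ π[e,f](ρ[f/g](ρ[e/b](σ[g<=7](R)))))) → 9
E2 subexpression sizes:
  U → 6
  γ[e; COUNT(*)→f](U) → 4
  R → 6
  σ[g=6](R) → 0
  ρ[e/b](σ[g=6](R)) → 0
  ρ[f/g](ρ[e/b](σ[g=6](R))) → 0
  π[e,f](ρ[f/g](ρ[e/b](σ[g=6](R)))) → 0
  (γ[e; COUNT(*)→f](U) − π[e,f](ρ[f/g](ρ[e/b](σ[g=6](R))))) → 4
  R → 6
  σ[g<=7](R) → 5
  ρ[e/b](σ[g<=7](R)) → 5
  ρ[f/g](ρ[e/b](σ[g<=7](R))) → 5
  π[e,f](ρ[f/g](ρ[e/b](σ[g<=7](R)))) → 5
  ((γ[e; COUNT(*)→f](U) − π[e,f](ρ[f/g](ρ[e/b](σ[g=6](R))))) − π[e,f](ρ[f/g](ρ[e/b](σ[g<=7](R))))) → 4
  ρ[g/f](((γ[e; COUNT(*)→f](U) − π[e,f](ρ[f/g](ρ[e/b](σ[g=6](R))))) − π[e,f](ρ[f/g](ρ[e/b](σ[g<=7](R)))))) → 4

E1 result:
e | g
1 | 2
2 | 4
4 | 1
4 | 2
6 | 2
7 | 2
8 | 4
8 | 5
9 | 1
E2 result:
e | g
4 | 1
6 | 2
7 | 2
9 | 1
Witness: (2, 4) appears 1× in E1 but 0× in E2.

no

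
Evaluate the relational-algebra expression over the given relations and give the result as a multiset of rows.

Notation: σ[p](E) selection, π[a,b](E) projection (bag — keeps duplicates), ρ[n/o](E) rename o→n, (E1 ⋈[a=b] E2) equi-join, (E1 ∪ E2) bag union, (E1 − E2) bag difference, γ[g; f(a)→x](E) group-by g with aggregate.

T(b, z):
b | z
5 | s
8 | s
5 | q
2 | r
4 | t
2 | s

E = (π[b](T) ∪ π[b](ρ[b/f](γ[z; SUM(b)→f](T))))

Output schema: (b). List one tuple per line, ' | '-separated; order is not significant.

Row counts bottom-up:
  T → 6
  π[b](T) → 6
  T → 6
  γ[z; SUM(b)→f](T) → 4
  ρ[b/f](γ[z; SUM(b)→f](T)) → 4
  π[b](ρ[b/f](γ[z; SUM(b)→f](T))) → 4
  (π[b](T) ∪ π[b](ρ[b/f](γ[z; SUM(b)→f](T)))) → 10

== RESULT ==
b
2
2
2
4
4
5
5
5
8
15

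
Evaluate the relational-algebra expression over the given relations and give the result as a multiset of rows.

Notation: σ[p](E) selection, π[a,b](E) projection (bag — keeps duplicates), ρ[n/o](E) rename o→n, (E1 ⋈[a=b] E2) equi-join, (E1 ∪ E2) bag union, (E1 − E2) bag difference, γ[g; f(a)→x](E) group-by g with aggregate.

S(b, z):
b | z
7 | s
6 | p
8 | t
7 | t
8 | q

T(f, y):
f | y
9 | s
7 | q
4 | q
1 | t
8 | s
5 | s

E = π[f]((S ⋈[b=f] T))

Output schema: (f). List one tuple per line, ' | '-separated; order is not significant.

Stepwise |·|:
  S → 5
  T → 6
  (S ⋈[b=f] T) → 4
  π[f]((S ⋈[b=f] T)) → 4

== RESULT ==
f
7
7
8
8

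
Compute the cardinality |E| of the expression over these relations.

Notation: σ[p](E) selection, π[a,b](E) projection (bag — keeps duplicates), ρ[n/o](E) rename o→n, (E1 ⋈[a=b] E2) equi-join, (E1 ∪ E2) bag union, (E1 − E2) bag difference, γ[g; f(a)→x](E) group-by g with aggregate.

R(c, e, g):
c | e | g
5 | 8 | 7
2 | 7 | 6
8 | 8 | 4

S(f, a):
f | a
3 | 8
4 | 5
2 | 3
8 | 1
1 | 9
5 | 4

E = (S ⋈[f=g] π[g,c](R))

Per-node cardinality:
  S → 6
  R → 3
  π[g,c](R) → 3
  (S ⋈[f=g] π[g,c](R)) → 1

|E| = 1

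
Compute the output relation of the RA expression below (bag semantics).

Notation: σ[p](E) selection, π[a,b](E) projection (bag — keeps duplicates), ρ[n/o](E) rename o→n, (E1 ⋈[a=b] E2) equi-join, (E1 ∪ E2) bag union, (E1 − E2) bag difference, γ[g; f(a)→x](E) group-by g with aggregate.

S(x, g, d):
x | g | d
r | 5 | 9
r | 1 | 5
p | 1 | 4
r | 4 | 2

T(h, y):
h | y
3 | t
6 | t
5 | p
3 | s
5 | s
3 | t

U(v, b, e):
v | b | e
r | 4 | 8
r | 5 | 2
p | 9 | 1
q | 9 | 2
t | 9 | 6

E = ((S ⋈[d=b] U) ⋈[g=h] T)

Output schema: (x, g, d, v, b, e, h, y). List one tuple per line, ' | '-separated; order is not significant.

Per-node cardinality:
  S → 4
  U → 5
  (S ⋈[d=b] U) → 5
  T → 6
  ((S ⋈[d=b] U) ⋈[g=h] T) → 6

== RESULT ==
x | g | d | v | b | e | h | y
r | 5 | 9 | p | 9 | 1 | 5 | p
r | 5 | 9 | p | 9 | 1 | 5 | s
r | 5 | 9 | q | 9 | 2 | 5 | p
r | 5 | 9 | q | 9 | 2 | 5 | s
r | 5 | 9 | t | 9 | 6 | 5 | p
r | 5 | 9 | t | 9 | 6 | 5 | s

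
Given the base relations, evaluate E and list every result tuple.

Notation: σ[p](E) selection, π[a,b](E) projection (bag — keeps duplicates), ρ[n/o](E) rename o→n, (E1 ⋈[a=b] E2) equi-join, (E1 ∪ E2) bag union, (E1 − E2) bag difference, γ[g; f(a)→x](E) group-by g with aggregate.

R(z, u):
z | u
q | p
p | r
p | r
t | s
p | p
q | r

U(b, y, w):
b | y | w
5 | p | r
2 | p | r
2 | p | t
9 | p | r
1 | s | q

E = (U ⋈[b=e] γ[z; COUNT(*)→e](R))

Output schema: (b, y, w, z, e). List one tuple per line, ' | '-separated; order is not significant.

Stepwise |·|:
  U → 5
  R → 6
  γ[z; COUNT(*)→e](R) → 3
  (U ⋈[b=e] γ[z; COUNT(*)→e](R)) → 3

== RESULT ==
b | y | w | z | e
1 | s | q | t | 1
2 | p | r | q | 2
2 | p | t | q | 2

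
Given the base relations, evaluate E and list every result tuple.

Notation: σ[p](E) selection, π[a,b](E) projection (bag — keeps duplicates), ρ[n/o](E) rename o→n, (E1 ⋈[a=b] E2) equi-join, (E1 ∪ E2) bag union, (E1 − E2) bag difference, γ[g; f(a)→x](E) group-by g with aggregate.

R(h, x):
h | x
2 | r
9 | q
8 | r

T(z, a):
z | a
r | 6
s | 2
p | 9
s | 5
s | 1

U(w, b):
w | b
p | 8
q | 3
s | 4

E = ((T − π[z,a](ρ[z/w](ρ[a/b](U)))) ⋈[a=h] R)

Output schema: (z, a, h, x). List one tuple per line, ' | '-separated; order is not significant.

Row counts bottom-up:
  T → 5
  U → 3
  ρ[a/b](U) → 3
  ρ[z/w](ρ[a/b](U)) → 3
  π[z,a](ρ[z/w](ρ[a/b](U))) → 3
  (T − π[z,a](ρ[z/w](ρ[a/b](U)))) → 5
  R → 3
  ((T − π[z,a](ρ[z/w](ρ[a/b](U)))) ⋈[a=h] R) → 2

== RESULT ==
z | a | h | x
p | 9 | 9 | q
s | 2 | 2 | r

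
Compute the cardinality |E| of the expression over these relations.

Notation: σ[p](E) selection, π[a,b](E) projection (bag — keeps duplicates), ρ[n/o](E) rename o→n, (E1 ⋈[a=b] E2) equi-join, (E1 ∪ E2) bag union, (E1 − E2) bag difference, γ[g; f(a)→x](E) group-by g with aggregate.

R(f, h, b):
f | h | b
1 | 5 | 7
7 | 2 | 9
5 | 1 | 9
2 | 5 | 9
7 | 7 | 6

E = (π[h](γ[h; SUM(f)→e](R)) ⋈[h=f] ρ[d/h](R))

Row counts bottom-up:
  R → 5
  γ[h; SUM(f)→e](R) → 4
  π[h](γ[h; SUM(f)→e](R)) → 4
  R → 5
  ρ[d/h](R) → 5
  (π[h](γ[h; SUM(f)→e](R)) ⋈[h=f] ρ[d/h](R)) → 5

|E| = 5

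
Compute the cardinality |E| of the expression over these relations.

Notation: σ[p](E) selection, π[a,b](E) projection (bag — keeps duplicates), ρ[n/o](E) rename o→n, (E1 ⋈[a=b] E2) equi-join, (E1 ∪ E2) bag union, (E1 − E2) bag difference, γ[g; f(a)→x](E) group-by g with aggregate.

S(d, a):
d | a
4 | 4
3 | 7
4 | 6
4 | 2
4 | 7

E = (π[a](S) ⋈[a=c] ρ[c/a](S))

Stepwise |·|:
  S → 5
  π[a](S) → 5
  S → 5
  ρ[c/a](S) → 5
  (π[a](S) ⋈[a=c] ρ[c/a](S)) → 7

|E| = 7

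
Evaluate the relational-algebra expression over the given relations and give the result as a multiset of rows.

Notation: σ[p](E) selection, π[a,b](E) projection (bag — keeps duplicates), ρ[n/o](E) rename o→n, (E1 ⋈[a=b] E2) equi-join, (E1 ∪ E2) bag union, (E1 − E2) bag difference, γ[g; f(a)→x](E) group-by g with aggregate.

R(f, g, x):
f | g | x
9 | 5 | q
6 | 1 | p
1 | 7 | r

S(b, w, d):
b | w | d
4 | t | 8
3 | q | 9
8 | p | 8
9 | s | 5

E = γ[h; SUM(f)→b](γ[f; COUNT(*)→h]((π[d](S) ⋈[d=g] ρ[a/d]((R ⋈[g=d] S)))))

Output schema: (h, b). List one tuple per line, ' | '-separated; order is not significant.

Row counts bottom-up:
  S → 4
  π[d](S) → 4
  R → 3
  S → 4
  (R ⋈[g=d] S) → 1
  ρ[a/d]((R ⋈[g=d] S)) → 1
  (π[d](S) ⋈[d=g] ρ[a/d]((R ⋈[g=d] S))) → 1
  γ[f; COUNT(*)→h]((π[d](S) ⋈[d=g] ρ[a/d]((R ⋈[g=d] S)))) → 1
  γ[h; SUM(f)→b](γ[f; COUNT(*)→h]((π[d](S) ⋈[d=g] ρ[a/d]((R ⋈[g=d] S))))) → 1

== RESULT ==
h | b
1 | 9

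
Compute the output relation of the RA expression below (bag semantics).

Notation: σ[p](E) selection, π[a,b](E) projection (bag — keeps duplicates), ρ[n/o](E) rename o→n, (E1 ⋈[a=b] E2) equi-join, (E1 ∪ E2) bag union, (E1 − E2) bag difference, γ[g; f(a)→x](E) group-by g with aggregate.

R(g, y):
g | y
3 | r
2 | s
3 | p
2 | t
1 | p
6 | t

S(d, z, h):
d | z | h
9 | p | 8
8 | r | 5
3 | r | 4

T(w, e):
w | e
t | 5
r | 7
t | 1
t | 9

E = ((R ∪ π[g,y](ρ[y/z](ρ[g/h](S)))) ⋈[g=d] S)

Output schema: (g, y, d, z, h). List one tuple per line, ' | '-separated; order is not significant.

Subexpression sizes:
  R → 6
  S → 3
  ρ[g/h](S) → 3
  ρ[y/z](ρ[g/h](S)) → 3
  π[g,y](ρ[y/z](ρ[g/h](S))) → 3
  (R ∪ π[g,y](ρ[y/z](ρ[g/h](S)))) → 9
  S → 3
  ((R ∪ π[g,y](ρ[y/z](ρ[g/h](S)))) ⋈[g=d] S) → 3

== RESULT ==
g | y | d | z | h
3 | p | 3 | r | 4
3 | r | 3 | r | 4
8 | p | 8 | r | 5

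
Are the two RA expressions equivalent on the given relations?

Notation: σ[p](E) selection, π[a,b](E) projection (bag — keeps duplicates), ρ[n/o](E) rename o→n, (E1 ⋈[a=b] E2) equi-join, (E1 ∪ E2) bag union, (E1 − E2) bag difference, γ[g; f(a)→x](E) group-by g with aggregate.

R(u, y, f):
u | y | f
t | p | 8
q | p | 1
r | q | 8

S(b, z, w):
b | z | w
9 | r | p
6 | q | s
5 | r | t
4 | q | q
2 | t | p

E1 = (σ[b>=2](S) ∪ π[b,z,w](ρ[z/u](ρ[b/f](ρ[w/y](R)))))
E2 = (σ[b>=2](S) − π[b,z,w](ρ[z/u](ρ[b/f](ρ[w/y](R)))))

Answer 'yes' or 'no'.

E1 stepwise |·|:
  S → 5
  σ[b>=2](S) → 5
  R → 3
  ρ[w/y](R) → 3
  ρ[b/f](ρ[w/y](R)) → 3
  ρ[z/u](ρ[b/f](ρ[w/y](R))) → 3
  π[b,z,w](ρ[z/u](ρ[b/f](ρ[w/y](R)))) → 3
  (σ[b>=2](S) ∪ π[b,z,w](ρ[z/u](ρ[b/f](ρ[w/y](R))))) → 8
E2 stepwise |·|:
  S → 5
  σ[b>=2](S) → 5
  R → 3
  ρ[w/y](R) → 3
  ρ[b/f](ρ[w/y](R)) → 3
  ρ[z/u](ρ[b/f](ρ[w/y](R))) → 3
  π[b,z,w](ρ[z/u](ρ[b/f](ρ[w/y](R)))) → 3
  (σ[b>=2](S) − π[b,z,w](ρ[z/u](ρ[b/f](ρ[w/y](R))))) → 5

E1 result:
b | z | w
1 | q | p
2 | t | p
4 | q | q
5 | r | t
6 | q | s
8 | r | q
8 | t | p
9 | r | p
E2 result:
b | z | w
2 | t | p
4 | q | q
5 | r | t
6 | q | s
9 | r | p
Witness: (8, 'r', 'q') appears 1× in E1 but 0× in E2.

no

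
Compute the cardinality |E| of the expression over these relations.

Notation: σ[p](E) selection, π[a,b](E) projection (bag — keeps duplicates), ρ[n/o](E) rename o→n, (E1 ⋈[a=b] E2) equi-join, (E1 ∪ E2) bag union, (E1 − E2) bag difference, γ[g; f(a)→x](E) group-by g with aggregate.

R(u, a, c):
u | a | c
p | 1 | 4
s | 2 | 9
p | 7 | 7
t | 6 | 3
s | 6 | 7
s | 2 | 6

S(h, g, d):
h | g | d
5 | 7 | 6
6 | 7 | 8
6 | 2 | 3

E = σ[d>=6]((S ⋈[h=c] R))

Stepwise |·|:
  S → 3
  R → 6
  (S ⋈[h=c] R) → 2
  σ[d>=6]((S ⋈[h=c] R)) → 1

|E| = 1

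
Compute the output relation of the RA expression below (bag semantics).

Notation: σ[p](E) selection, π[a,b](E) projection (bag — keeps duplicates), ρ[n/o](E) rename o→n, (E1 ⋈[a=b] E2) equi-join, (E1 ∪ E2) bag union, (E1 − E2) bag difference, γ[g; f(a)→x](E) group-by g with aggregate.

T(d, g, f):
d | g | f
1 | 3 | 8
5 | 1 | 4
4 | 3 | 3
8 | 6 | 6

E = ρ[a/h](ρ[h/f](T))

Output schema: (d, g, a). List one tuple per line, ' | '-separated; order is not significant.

Per-node cardinality:
  T → 4
  ρ[h/f](T) → 4
  ρ[a/h](ρ[h/f](T)) → 4

== RESULT ==
d | g | a
1 | 3 | 8
4 | 3 | 3
5 | 1 | 4
8 | 6 | 6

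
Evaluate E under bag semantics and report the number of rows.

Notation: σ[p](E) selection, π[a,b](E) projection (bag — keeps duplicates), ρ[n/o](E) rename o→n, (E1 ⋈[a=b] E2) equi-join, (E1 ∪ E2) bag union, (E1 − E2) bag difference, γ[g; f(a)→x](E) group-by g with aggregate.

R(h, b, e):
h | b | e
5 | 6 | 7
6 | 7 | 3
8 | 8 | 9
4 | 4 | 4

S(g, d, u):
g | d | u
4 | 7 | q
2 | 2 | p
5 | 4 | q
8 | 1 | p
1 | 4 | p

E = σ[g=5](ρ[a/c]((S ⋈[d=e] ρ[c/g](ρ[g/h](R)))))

Subexpression sizes:
  S → 5
  R → 4
  ρ[g/h](R) → 4
  ρ[c/g](ρ[g/h](R)) → 4
  (S ⋈[d=e] ρ[c/g](ρ[g/h](R))) → 3
  ρ[a/c]((S ⋈[d=e] ρ[c/g](ρ[g/h](R)))) → 3
  σ[g=5](ρ[a/c]((S ⋈[d=e] ρ[c/g](ρ[g/h](R))))) → 1

|E| = 1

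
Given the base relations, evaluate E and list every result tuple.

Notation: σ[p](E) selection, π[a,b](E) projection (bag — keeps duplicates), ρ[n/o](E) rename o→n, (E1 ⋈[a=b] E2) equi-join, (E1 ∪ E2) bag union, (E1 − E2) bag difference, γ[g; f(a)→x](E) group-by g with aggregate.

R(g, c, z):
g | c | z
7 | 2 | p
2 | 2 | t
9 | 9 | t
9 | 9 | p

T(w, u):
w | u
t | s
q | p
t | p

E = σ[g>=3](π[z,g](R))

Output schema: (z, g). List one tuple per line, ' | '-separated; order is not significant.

Subexpression sizes:
  R → 4
  π[z,g](R) → 4
  σ[g>=3](π[z,g](R)) → 3

== RESULT ==
z | g
p | 7
p | 9
t | 9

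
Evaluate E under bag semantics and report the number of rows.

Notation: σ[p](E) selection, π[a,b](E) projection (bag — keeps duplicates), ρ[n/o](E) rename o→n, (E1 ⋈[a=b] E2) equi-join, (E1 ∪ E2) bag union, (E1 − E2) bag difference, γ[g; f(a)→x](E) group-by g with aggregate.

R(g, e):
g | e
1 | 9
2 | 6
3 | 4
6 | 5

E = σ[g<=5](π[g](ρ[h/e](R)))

Subexpression sizes:
  R → 4
  ρ[h/e](R) → 4
  π[g](ρ[h/e](R)) → 4
  σ[g<=5](π[g](ρ[h/e](R))) → 3

|E| = 3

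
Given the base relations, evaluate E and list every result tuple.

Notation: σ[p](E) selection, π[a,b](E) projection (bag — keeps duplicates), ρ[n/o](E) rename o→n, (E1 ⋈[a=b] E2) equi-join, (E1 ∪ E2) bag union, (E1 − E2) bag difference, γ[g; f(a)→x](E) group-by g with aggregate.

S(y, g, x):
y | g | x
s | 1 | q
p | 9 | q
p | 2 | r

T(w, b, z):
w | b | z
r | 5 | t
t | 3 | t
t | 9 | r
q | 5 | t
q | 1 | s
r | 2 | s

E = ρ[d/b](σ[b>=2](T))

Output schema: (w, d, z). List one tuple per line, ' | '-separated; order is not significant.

Stepwise |·|:
  T → 6
  σ[b>=2](T) → 5
  ρ[d/b](σ[b>=2](T)) → 5

== RESULT ==
w | d | z
q | 5 | t
r | 2 | s
r | 5 | t
t | 3 | t
t | 9 | r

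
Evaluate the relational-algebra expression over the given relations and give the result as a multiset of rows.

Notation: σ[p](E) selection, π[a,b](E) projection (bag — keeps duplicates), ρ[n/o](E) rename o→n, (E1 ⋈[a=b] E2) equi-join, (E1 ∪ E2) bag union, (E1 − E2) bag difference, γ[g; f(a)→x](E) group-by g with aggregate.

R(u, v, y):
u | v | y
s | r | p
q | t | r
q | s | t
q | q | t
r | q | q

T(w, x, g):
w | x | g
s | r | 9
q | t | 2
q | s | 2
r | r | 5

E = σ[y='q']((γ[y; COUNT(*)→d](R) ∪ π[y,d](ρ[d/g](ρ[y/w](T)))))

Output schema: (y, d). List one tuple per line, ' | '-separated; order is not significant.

Row counts bottom-up:
  R → 5
  γ[y; COUNT(*)→d](R) → 4
  T → 4
  ρ[y/w](T) → 4
  ρ[d/g](ρ[y/w](T)) → 4
  π[y,d](ρ[d/g](ρ[y/w](T))) → 4
  (γ[y; COUNT(*)→d](R) ∪ π[y,d](ρ[d/g](ρ[y/w](T)))) → 8
  σ[y='q']((γ[y; COUNT(*)→d](R) ∪ π[y,d](ρ[d/g](ρ[y/w](T))))) → 3

== RESULT ==
y | d
q | 1
q | 2
q | 2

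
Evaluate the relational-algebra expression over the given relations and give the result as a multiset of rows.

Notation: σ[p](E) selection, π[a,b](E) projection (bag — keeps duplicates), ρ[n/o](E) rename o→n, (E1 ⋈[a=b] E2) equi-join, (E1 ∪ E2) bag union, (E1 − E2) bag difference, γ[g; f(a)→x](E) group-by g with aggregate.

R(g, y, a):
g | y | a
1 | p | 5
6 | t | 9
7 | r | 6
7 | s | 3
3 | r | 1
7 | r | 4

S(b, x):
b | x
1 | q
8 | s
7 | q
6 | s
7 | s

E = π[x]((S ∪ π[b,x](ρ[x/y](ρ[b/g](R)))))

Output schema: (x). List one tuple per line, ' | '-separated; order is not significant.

Stepwise |·|:
  S → 5
  R → 6
  ρ[b/g](R) → 6
  ρ[x/y](ρ[b/g](R)) → 6
  π[b,x](ρ[x/y](ρ[b/g](R))) → 6
  (S ∪ π[b,x](ρ[x/y](ρ[b/g](R)))) → 11
  π[x]((S ∪ π[b,x](ρ[x/y](ρ[b/g](R))))) → 11

== RESULT ==
x
p
q
q
r
r
r
s
s
s
s
t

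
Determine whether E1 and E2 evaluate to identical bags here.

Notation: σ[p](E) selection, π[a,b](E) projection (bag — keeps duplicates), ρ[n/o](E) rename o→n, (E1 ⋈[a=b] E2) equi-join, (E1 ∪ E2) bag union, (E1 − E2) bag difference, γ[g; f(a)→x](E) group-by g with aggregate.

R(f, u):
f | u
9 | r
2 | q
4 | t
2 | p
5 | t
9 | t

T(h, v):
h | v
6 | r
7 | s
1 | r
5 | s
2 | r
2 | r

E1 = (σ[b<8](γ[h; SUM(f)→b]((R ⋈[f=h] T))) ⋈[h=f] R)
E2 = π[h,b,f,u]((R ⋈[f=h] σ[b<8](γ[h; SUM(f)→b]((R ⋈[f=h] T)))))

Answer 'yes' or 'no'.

E1 subexpression sizes:
  R → 6
  T → 6
  (R ⋈[f=h] T) → 5
  γ[h; SUM(f)→b]((R ⋈[f=h] T)) → 2
  σ[b<8](γ[h; SUM(f)→b]((R ⋈[f=h] T))) → 1
  R → 6
  (σ[b<8](γ[h; SUM(f)→b]((R ⋈[f=h] T))) ⋈[h=f] R) → 1
E2 subexpression sizes:
  R → 6
  R → 6
  T → 6
  (R ⋈[f=h] T) → 5
  γ[h; SUM(f)→b]((R ⋈[f=h] T)) → 2
  σ[b<8](γ[h; SUM(f)→b]((R ⋈[f=h] T))) → 1
  (R ⋈[f=h] σ[b<8](γ[h; SUM(f)→b]((R ⋈[f=h] T)))) → 1
  π[h,b,f,u]((R ⋈[f=h] σ[b<8](γ[h; SUM(f)→b]((R ⋈[f=h] T))))) → 1

E1 and E2 produce the same multiset:
h | b | f | u
5 | 5 | 5 | t

yes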